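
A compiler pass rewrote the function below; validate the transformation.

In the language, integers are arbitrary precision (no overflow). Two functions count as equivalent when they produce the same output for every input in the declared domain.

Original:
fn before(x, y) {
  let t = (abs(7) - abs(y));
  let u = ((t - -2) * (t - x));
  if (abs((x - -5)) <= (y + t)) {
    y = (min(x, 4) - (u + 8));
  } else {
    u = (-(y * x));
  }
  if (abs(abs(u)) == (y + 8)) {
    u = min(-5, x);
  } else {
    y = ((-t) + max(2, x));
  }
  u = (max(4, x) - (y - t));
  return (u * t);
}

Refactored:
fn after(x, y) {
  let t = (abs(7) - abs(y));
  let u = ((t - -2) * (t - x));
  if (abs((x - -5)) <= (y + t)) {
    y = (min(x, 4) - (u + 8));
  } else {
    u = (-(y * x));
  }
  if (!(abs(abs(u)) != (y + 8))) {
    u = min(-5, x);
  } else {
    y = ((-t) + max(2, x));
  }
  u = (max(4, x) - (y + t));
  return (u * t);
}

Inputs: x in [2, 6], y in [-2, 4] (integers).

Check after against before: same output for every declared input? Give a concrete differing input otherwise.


Consider the input x=2, y=-2.
before: t becomes 5; next u becomes 21; next (abs((x - -5)) <= (y + t)) evaluates to false; next u becomes 4; next (abs(abs(u)) == (y + 8)) evaluates to false; next y becomes -3; next u becomes 12; next final value 60
after: t becomes 5; next u becomes 21; next (abs((x - -5)) <= (y + t)) evaluates to false; next u becomes 4; next (!(abs(abs(u)) != (y + 8))) evaluates to false; next y becomes -3; next u becomes 2; next final value 10
60 and 10 differ, so these are not the same function on this domain.
verdict: not equivalent; witness: x=2, y=-2


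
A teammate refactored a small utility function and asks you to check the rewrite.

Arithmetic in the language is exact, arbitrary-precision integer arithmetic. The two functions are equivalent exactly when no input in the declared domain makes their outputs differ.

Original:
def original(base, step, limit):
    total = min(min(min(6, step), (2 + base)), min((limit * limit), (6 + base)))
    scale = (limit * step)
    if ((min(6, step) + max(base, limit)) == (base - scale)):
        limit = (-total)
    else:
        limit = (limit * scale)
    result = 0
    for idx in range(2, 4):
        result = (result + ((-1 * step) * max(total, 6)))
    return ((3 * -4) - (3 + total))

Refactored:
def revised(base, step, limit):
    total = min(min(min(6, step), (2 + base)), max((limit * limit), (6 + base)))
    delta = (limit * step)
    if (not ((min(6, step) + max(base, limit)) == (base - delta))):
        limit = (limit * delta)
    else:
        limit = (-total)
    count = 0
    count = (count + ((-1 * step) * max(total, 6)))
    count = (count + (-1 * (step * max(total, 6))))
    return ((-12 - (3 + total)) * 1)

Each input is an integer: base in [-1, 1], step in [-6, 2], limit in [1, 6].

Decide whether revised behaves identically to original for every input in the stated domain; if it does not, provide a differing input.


There is a counterexample at base=0, step=2, limit=1: -16 on one side, -17 on the other.
original: total = 1; scale = 2; ((min(6, step) + max(base, limit)) == (base - scale)) -> false; limit = 2; result = 0; [idx=2]; result = -12; [idx=3]; result = -24; return -16
revised: total = 2; delta = 2; (not ((min(6, step) + max(base, limit)) == (base - delta))) -> true; limit = 2; count = 0; count = -12; count = -24; return -17
verdict: not equivalent; witness: base=0, step=2, limit=1


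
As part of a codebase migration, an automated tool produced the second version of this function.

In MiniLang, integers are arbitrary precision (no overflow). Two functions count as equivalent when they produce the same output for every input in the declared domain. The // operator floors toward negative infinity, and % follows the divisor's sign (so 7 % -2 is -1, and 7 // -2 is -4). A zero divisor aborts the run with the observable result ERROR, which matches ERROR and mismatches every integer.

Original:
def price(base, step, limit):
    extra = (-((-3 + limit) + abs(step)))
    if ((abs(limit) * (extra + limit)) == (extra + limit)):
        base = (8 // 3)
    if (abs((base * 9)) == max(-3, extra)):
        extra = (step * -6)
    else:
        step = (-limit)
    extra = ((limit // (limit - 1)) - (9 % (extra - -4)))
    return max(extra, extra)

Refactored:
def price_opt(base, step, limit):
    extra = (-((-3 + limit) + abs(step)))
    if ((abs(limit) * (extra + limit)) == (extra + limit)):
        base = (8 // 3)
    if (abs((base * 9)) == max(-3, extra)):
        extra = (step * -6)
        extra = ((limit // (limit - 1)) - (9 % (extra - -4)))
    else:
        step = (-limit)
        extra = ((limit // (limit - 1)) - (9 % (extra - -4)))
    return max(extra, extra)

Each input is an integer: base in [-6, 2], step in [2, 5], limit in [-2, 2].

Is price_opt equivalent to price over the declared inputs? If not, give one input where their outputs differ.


This is a faithful refactor — statement counts differ, plus constant usage differs, plus arithmetic usage differs, but the computed results match everywhere.
One worked example (base=-5, step=2, limit=1) — price: extra=0, then ((abs(limit) * (extra + limit)) == (extra + limit)) is true, then base=2, then (abs((base * 9)) == max(-3, extra)) is false, then step=-1, then a zero divisor aborts: ERROR; price_opt: extra=0, then ((abs(limit) * (extra + limit)) == (extra + limit)) is true, then base=2, then (abs((base * 9)) == max(-3, extra)) is false, then step=-1, then a zero divisor aborts: ERROR; agreement on ERROR.
Sweeping the whole domain (180 inputs) finds no disagreement.
verdict: equivalent


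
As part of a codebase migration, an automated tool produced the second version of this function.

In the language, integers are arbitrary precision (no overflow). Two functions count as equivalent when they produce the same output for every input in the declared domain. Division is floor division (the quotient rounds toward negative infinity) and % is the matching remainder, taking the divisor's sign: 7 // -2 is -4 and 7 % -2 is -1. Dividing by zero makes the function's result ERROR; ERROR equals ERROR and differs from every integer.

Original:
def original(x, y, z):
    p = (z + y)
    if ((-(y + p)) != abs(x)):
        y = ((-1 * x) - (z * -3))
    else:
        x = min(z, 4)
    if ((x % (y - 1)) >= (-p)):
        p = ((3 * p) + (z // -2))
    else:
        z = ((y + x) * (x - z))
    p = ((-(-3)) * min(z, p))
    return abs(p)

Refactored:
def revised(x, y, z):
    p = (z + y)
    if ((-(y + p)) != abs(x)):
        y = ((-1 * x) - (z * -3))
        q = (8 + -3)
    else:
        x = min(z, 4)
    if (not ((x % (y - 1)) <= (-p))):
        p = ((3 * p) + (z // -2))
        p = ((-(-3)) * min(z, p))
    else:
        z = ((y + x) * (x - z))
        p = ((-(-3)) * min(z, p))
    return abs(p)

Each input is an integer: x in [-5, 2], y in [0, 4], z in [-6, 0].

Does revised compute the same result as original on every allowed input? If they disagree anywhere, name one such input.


The rewrite breaks on x=-5, y=1, z=-1, where the results are 3 and 0.
original: p=0, then ((-(y + p)) != abs(x)) is true, then y=2, then ((x % (y - 1)) >= (-p)) is true, then p=0, then p=-3, then returns 3
revised: p=0, then ((-(y + p)) != abs(x)) is true, then y=2, then q=5, then (not ((x % (y - 1)) <= (-p))) is false, then z=12, then p=0, then returns 0
verdict: not equivalent; witness: x=-5, y=1, z=-1


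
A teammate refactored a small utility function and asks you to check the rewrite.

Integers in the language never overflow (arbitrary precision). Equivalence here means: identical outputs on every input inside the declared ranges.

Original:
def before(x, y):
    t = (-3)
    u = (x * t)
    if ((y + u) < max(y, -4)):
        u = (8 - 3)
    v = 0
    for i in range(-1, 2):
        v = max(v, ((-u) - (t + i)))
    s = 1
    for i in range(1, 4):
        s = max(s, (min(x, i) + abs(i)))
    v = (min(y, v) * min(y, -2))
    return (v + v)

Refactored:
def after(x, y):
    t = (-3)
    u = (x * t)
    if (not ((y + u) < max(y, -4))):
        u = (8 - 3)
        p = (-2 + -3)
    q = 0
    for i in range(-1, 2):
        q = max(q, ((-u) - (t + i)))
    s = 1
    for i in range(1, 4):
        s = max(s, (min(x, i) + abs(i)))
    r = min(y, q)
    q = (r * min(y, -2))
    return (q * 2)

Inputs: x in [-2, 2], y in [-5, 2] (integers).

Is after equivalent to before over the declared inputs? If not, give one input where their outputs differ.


At x=-1, y=1: before gives -4, after gives 0.
verdict: not equivalent; witness: x=-1, y=1


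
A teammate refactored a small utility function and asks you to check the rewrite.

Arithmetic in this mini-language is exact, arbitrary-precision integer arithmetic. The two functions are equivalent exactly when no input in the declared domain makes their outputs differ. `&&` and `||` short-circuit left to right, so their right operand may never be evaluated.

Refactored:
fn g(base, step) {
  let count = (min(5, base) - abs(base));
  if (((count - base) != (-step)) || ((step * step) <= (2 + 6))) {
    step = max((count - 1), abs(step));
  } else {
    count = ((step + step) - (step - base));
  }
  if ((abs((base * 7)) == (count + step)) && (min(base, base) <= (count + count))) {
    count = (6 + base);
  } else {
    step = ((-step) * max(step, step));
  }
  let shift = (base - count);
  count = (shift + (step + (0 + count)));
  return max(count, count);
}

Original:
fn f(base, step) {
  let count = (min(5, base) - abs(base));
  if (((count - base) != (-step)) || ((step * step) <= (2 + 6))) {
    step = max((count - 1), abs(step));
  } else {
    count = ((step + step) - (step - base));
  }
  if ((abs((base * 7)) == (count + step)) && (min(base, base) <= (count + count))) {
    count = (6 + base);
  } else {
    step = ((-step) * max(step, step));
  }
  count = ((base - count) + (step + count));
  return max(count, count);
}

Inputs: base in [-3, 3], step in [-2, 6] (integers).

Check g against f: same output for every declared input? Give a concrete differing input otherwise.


The two are interchangeable: statement counts differ; also constant usage differs; also arithmetic usage differs; also local variable names differ, and every declared input agrees.
Spot check at base=-2, step=2 — f: count becomes -4; next (((count - base) != (-step)) || ((step * step) <= (2 + 6))) evaluates to true; next step becomes 2; next ((abs((base * 7)) == (count + step)) && (min(base, base) <= (count + count))) evaluates to false; next step becomes -4; next count becomes -6; next final value -6. g: count becomes -4; next (((count - base) != (-step)) || ((step * step) <= (2 + 6))) evaluates to true; next step becomes 2; next ((abs((base * 7)) == (count + step)) && (min(base, base) <= (count + count))) evaluates to false; next step becomes -4; next shift becomes 2; next count becomes -6; next final value -6. Both give -6.
Sweeping the whole domain (63 inputs) finds no disagreement.
verdict: equivalent


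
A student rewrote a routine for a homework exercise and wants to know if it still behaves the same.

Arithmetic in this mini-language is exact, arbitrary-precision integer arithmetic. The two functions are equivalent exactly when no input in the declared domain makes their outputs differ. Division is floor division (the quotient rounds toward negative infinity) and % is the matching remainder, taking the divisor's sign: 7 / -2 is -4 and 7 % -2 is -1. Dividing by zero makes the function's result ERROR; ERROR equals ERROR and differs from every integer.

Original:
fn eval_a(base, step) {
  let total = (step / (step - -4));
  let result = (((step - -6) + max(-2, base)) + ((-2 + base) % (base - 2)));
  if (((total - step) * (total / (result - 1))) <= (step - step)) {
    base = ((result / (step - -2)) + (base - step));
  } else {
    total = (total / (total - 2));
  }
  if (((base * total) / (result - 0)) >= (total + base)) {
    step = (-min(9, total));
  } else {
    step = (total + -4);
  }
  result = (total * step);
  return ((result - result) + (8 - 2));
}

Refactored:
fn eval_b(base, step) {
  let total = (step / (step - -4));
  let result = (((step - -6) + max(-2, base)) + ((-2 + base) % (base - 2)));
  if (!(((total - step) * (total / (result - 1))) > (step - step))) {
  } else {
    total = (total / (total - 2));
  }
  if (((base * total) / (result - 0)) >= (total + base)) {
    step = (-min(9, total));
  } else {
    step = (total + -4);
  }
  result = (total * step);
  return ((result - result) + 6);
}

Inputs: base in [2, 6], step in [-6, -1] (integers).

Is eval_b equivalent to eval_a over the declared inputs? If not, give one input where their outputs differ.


base=3, step=-2 yields ERROR from eval_a but 6 from eval_b.
verdict: not equivalent; witness: base=3, step=-2


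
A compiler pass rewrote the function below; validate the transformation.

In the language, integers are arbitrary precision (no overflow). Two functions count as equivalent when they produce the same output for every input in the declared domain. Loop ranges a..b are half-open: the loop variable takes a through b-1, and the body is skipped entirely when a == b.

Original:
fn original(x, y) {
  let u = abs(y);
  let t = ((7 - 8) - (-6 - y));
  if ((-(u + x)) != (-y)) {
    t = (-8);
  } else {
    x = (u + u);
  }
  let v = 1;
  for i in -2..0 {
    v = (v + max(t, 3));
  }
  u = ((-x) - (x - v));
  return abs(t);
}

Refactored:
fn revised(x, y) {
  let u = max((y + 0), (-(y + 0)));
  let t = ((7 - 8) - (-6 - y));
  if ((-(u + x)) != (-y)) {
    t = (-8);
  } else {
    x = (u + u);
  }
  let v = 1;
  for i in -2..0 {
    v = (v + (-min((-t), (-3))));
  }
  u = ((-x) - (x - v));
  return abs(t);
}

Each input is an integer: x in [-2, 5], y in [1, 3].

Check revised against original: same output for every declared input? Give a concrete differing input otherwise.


Reading the diff, among the changes: min/max/abs usage differs; arithmetic usage differs; constant usage differs.
Tracing x=1, y=2: original: u=2, then t=7, then ((-(u + x)) != (-y)) is true, then t=-8, then v=1, then (i=-2), then v=4, then (i=-1), then v=7, then u=5, then returns 8 | revised: u=2, then t=7, then ((-(u + x)) != (-y)) is true, then t=-8, then v=1, then (i=-2), then v=4, then (i=-1), then v=7, then u=5, then returns 8 — matching result 8.
Across all 24 domain points the two functions coincide.
verdict: equivalent


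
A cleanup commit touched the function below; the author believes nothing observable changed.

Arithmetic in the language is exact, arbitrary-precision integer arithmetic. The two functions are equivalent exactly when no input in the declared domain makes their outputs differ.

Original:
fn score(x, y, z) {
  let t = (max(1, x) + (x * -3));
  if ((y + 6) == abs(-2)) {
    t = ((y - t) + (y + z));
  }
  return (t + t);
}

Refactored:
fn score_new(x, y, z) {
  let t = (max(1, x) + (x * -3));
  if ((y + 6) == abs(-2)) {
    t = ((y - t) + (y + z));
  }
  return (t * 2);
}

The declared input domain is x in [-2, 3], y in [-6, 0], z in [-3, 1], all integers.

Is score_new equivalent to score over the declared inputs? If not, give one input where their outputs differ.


Reading the diff, among the changes: arithmetic usage differs; constant usage differs.
Spot check at x=2, y=-2, z=0 — score: t := -4 | ((y + 6) == abs(-2)): false | result -8. score_new: t := -4 | ((y + 6) == abs(-2)): false | result -8. Both give -8.
Checked all 210 inputs in the declared domain: the outputs agree on every one.
verdict: equivalent


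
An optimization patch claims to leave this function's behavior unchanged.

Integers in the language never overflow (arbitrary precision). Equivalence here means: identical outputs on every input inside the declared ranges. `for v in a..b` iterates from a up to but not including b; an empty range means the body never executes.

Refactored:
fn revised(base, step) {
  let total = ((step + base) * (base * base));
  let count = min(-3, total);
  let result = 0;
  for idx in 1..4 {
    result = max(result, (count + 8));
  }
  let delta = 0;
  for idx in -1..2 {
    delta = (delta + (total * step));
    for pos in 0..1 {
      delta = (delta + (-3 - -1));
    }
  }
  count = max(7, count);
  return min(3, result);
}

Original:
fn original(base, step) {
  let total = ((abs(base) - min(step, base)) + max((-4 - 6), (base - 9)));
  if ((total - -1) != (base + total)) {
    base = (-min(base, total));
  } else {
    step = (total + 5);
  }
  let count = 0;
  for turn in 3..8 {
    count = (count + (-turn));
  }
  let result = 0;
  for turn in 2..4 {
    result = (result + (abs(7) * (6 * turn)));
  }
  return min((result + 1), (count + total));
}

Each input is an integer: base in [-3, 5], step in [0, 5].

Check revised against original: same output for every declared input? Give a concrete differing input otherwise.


Evaluate both at base=-3, step=0.
original: total becomes -4; next ((total - -1) != (base + total)) evaluates to true; next base becomes 4; next count becomes 0; next at turn=3:; next count becomes -3; next at turn=4:; next count becomes -7; next at turn=5:; next count becomes -12; next at turn=6:; next count becomes -18; next at turn=7:; next count becomes -25; next result becomes 0; next at turn=2:; next result becomes 84; next at turn=3:; next result becomes 210; next final value -29
revised: total becomes -27; next count becomes -27; next result becomes 0; next at idx=1:; next result becomes 0; next at idx=2:; next result becomes 0; next at idx=3:; next result becomes 0; next delta becomes 0; next at idx=-1:; next delta becomes 0; next at pos=0:; next delta becomes -2; next at idx=0:; next delta becomes -2; next at pos=0:; next delta becomes -4; next at idx=1:; next delta becomes -4; next at pos=0:; next delta becomes -6; next count becomes 7; next final value 0
-29 != 0, so the rewrite changes behavior.
verdict: not equivalent; witness: base=-3, step=0


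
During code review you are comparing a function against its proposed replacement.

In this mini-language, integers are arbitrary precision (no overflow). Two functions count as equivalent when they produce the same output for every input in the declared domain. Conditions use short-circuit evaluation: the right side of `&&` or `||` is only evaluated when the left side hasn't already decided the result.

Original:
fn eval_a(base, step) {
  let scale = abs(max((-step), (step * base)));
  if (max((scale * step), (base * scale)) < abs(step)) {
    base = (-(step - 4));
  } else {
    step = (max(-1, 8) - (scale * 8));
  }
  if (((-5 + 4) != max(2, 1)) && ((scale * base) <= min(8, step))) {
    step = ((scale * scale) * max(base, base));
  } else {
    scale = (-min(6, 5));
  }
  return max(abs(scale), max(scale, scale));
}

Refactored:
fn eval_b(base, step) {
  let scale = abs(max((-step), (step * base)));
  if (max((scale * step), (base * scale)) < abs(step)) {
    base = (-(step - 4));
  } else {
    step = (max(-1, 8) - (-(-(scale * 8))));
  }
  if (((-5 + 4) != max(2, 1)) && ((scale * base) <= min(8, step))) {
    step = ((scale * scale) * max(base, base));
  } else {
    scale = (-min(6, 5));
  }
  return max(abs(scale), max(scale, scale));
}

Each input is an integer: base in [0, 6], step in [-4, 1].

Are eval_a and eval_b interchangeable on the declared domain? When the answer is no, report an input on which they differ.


The two are interchangeable: same computation, different form, and every declared input agrees.
Spot check at base=3, step=-2 — eval_a: scale=2, then (max((scale * step), (base * scale)) < abs(step)) is false, then step=-8, then (((-5 + 4) != max(2, 1)) && ((scale * base) <= min(8, step))) is false, then scale=-5, then returns 5. eval_b: scale=2, then (max((scale * step), (base * scale)) < abs(step)) is false, then step=-8, then (((-5 + 4) != max(2, 1)) && ((scale * base) <= min(8, step))) is false, then scale=-5, then returns 5. Both give 5.
Across all 42 domain points the two functions coincide.
verdict: equivalent


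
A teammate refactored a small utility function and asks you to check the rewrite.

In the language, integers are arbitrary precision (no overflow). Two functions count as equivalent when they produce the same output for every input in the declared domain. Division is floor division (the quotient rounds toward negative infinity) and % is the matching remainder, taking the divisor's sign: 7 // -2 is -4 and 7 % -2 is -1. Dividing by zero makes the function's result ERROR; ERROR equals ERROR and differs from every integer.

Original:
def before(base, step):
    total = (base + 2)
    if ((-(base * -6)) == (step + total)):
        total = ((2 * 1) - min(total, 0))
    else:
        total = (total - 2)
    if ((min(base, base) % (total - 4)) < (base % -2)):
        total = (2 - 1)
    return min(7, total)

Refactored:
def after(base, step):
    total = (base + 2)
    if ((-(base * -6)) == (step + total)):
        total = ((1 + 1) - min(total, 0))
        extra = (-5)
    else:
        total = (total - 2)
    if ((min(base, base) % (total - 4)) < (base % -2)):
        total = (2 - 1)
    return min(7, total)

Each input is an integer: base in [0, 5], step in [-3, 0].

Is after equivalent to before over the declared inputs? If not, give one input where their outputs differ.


Behavior is preserved: although statement counts differ; arithmetic usage differs; constant usage differs; local variable names differ, the outputs never diverge.
Tracing base=0, step=-2: before: total := 2 | ((-(base * -6)) == (step + total)): true | total := 2 | ((min(base, base) % (total - 4)) < (base % -2)): false | result 2 | after: total := 2 | ((-(base * -6)) == (step + total)): true | total := 2 | extra := -5 | ((min(base, base) % (total - 4)) < (base % -2)): false | result 2 — matching result 2.
Checked all 24 inputs in the declared domain: the outputs agree on every one.
verdict: equivalent


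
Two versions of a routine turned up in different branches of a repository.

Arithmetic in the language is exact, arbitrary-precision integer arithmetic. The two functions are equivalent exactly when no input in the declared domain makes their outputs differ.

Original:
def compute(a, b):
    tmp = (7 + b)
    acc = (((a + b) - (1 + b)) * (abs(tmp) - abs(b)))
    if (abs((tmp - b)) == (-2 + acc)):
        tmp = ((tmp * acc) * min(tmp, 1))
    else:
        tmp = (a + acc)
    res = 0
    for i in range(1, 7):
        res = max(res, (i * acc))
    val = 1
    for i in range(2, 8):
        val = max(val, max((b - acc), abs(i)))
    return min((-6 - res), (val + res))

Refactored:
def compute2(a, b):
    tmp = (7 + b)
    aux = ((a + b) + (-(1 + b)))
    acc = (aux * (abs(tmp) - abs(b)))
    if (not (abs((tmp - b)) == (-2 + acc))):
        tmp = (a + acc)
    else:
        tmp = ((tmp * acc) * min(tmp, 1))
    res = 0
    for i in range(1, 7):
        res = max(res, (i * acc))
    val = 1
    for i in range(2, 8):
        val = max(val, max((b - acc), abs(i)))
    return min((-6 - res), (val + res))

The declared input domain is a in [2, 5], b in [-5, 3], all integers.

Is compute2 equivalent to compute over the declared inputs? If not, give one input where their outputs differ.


Differences: local variable names differ, boolean connective usage differs, arithmetic usage differs, statement counts differ — yet all 36 inputs agree.
verdict: equivalent


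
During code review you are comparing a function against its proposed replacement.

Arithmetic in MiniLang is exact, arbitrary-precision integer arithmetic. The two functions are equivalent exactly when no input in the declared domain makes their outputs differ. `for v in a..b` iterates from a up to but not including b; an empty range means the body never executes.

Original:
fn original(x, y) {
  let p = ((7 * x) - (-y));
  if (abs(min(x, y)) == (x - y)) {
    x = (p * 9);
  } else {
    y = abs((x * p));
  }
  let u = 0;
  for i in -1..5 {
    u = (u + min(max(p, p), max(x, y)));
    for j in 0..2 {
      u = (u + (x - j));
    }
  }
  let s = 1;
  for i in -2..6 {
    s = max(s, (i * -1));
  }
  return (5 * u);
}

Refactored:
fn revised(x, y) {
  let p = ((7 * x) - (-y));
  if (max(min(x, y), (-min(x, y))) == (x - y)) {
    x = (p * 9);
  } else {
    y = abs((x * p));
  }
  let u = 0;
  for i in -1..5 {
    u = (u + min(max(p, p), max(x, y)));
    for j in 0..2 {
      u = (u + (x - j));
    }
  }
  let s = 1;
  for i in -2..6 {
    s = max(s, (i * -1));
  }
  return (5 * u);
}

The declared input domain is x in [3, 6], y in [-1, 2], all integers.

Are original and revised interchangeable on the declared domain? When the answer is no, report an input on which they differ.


Reading the diff, among the changes: min/max/abs usage differs.
As a probe, take x=3, y=2: original runs p=23, then (abs(min(x, y)) == (x - y)) is false, then y=69, then u=0, then (i=-1), then u=23, then (j=0), then u=26, then (j=1), then u=28, then (i=0), then u=51, then (j=0), then u=54, then (j=1), then u=56, then (i=1), then u=79, then (j=0), then u=82, then (j=1), then u=84, then (i=2), then u=107, then (j=0), then u=110, then (j=1), then u=112, then (i=3), then u=135, then (j=0), then u=138, then (j=1), then u=140, then (i=4), then u=163, then (j=0), then u=166, then (j=1), then u=168, then s=1, then (i=-2), then s=2, then (i=-1), then s=2, then (i=0), then s=2, then (i=1), then s=2, then (i=2), then s=2, then (i=3), then s=2, then (i=4), then s=2, then (i=5), then s=2, then returns 840; revised runs p=23, then (max(min(x, y), (-min(x, y))) == (x - y)) is false, then y=69, then u=0, then (i=-1), then u=23, then (j=0), then u=26, then (j=1), then u=28, then (i=0), then u=51, then (j=0), then u=54, then (j=1), then u=56, then (i=1), then u=79, then (j=0), then u=82, then (j=1), then u=84, then (i=2), then u=107, then (j=0), then u=110, then (j=1), then u=112, then (i=3), then u=135, then (j=0), then u=138, then (j=1), then u=140, then (i=4), then u=163, then (j=0), then u=166, then (j=1), then u=168, then s=1, then (i=-2), then s=2, then (i=-1), then s=2, then (i=0), then s=2, then (i=1), then s=2, then (i=2), then s=2, then (i=3), then s=2, then (i=4), then s=2, then (i=5), then s=2, then returns 840; both end at 840.
Checked all 16 inputs in the declared domain: the outputs agree on every one.
verdict: equivalent


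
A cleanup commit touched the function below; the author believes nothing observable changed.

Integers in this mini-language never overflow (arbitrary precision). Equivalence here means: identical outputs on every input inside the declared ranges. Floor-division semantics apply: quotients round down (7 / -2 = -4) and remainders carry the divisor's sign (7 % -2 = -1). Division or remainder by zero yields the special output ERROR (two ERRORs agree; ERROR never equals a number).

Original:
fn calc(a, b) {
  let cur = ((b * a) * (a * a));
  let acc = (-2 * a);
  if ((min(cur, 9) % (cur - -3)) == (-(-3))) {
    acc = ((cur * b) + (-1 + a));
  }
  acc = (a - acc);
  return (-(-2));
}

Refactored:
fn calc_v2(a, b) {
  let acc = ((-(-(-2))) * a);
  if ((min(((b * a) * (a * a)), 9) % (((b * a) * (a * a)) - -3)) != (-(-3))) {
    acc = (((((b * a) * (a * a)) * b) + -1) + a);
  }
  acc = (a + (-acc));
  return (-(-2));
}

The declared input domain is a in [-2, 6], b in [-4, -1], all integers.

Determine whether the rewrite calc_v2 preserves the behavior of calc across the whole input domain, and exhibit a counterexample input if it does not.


Equivalent. One difference looks behavioral, but it never changes the outcome for any declared input.
Across all 36 domain points the two functions coincide.
Tracing a=6, b=-1: calc: cur = -216; acc = -12; ((min(cur, 9) % (cur - -3)) == (-(-3))) -> false; acc = 18; return 2 | calc_v2: acc = -12; ((min(((b * a) * (a * a)), 9) % (((b * a) * (a * a)) - -3)) != (-(-3))) -> true; acc = 221; acc = -215; return 2 — matching result 2.
verdict: equivalent


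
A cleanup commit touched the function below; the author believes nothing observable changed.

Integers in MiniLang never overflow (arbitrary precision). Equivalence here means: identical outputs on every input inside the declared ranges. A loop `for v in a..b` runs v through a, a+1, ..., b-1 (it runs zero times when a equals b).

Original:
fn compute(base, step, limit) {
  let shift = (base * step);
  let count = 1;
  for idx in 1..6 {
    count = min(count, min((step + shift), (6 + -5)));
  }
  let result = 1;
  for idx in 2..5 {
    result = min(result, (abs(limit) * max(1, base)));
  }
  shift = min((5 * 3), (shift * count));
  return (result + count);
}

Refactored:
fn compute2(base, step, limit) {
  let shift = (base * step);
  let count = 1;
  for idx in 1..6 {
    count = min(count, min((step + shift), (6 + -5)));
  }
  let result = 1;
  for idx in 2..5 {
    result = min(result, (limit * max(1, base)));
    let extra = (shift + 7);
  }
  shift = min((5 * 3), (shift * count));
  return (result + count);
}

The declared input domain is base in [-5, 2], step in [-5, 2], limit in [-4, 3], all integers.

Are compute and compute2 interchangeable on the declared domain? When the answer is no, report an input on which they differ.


These are not equivalent — on base=-5, step=-5, limit=-4 the outputs split (2 vs -3).
compute: shift becomes 25; next count becomes 1; next at idx=1:; next count becomes 1; next at idx=2:; next count becomes 1; next at idx=3:; next count becomes 1; next at idx=4:; next count becomes 1; next at idx=5:; next count becomes 1; next result becomes 1; next at idx=2:; next result becomes 1; next at idx=3:; next result becomes 1; next at idx=4:; next result becomes 1; next shift becomes 15; next final value 2
compute2: shift becomes 25; next count becomes 1; next at idx=1:; next count becomes 1; next at idx=2:; next count becomes 1; next at idx=3:; next count becomes 1; next at idx=4:; next count becomes 1; next at idx=5:; next count becomes 1; next result becomes 1; next at idx=2:; next result becomes -4; next extra becomes 32; next at idx=3:; next result becomes -4; next extra becomes 32; next at idx=4:; next result becomes -4; next extra becomes 32; next shift becomes 15; next final value -3
verdict: not equivalent; witness: base=-5, step=-5, limit=-4


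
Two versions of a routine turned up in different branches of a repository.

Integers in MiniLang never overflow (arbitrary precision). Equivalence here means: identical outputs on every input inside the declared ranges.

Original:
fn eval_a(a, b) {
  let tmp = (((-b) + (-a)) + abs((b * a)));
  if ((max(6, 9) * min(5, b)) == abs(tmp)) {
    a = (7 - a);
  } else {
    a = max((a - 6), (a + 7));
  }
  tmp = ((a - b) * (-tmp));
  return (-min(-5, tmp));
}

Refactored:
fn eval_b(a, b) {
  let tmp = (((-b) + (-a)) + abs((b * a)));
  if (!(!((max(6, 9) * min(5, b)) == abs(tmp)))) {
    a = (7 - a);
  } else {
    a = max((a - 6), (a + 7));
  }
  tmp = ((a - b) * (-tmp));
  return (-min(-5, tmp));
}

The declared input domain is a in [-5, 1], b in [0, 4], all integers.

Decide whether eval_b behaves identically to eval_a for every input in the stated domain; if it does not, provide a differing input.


Reading the diff, among the changes: boolean connective usage differs.
Spot check at a=1, b=0 — eval_a: tmp := -1 | ((max(6, 9) * min(5, b)) == abs(tmp)): false | a := 8 | tmp := 8 | result 5. eval_b: tmp := -1 | (!(!((max(6, 9) * min(5, b)) == abs(tmp)))): false | a := 8 | tmp := 8 | result 5. Both give 5.
Across all 35 domain points the two functions coincide.
verdict: equivalent


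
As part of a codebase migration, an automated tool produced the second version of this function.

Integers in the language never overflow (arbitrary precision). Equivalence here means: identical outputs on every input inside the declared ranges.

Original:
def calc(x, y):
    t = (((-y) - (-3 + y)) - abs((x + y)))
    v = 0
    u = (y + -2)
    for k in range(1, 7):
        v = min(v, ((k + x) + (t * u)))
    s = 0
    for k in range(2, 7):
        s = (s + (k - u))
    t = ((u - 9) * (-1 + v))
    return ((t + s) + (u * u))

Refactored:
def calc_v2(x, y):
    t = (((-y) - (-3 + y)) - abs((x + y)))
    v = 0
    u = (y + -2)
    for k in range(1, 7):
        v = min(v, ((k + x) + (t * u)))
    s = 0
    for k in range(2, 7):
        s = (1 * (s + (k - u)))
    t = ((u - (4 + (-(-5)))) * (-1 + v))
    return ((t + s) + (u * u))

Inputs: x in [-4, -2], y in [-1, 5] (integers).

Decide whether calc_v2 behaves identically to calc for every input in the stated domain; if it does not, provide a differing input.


Equivalent — the differences include constant usage differs, plus arithmetic usage differs, yet no declared input distinguishes the two.
One worked example (x=-4, y=-1) — calc: t := 0 | v := 0 | u := -3 | iter k=1: | v := -3 | iter k=2: | v := -3 | iter k=3: | v := -3 | iter k=4: | v := -3 | iter k=5: | v := -3 | iter k=6: | v := -3 | s := 0 | iter k=2: | s := 5 | iter k=3: | s := 11 | iter k=4: | s := 18 | iter k=5: | s := 26 | iter k=6: | s := 35 | t := 48 | result 92; calc_v2: t := 0 | v := 0 | u := -3 | iter k=1: | v := -3 | iter k=2: | v := -3 | iter k=3: | v := -3 | iter k=4: | v := -3 | iter k=5: | v := -3 | iter k=6: | v := -3 | s := 0 | iter k=2: | s := 5 | iter k=3: | s := 11 | iter k=4: | s := 18 | iter k=5: | s := 26 | iter k=6: | s := 35 | t := 48 | result 92; agreement on 92.
Sweeping the whole domain (21 inputs) finds no disagreement.
verdict: equivalent


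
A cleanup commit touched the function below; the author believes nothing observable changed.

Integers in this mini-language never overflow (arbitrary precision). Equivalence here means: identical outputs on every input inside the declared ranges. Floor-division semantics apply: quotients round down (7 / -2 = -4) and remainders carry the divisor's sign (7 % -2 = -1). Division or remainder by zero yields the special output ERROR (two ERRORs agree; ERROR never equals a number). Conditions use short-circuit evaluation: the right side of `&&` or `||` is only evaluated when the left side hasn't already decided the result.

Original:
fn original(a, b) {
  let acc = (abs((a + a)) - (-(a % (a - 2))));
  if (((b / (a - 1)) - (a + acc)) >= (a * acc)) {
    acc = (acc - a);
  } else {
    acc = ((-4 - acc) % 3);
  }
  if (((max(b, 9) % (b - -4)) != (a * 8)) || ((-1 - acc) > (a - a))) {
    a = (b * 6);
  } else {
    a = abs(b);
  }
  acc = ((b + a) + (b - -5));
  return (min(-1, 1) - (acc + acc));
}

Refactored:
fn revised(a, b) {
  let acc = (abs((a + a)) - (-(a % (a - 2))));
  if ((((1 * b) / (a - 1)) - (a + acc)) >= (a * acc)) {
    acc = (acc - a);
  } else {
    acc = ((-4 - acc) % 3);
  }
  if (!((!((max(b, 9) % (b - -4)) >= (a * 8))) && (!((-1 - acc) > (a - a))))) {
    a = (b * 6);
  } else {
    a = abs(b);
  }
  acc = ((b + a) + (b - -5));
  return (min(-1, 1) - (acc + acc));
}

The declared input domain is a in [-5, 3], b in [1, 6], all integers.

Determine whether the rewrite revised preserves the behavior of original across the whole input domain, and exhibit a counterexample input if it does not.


Not equivalent: a=0, b=5 separates them (-41 vs -91).
original: acc := 0 | (((b / (a - 1)) - (a + acc)) >= (a * acc)): false | acc := 2 | (((max(b, 9) % (b - -4)) != (a * 8)) || ((-1 - acc) > (a - a))): false | a := 5 | acc := 20 | result -41
revised: acc := 0 | ((((1 * b) / (a - 1)) - (a + acc)) >= (a * acc)): false | acc := 2 | (!((!((max(b, 9) % (b - -4)) >= (a * 8))) && (!((-1 - acc) > (a - a))))): true | a := 30 | acc := 45 | result -91
verdict: not equivalent; witness: a=0, b=5


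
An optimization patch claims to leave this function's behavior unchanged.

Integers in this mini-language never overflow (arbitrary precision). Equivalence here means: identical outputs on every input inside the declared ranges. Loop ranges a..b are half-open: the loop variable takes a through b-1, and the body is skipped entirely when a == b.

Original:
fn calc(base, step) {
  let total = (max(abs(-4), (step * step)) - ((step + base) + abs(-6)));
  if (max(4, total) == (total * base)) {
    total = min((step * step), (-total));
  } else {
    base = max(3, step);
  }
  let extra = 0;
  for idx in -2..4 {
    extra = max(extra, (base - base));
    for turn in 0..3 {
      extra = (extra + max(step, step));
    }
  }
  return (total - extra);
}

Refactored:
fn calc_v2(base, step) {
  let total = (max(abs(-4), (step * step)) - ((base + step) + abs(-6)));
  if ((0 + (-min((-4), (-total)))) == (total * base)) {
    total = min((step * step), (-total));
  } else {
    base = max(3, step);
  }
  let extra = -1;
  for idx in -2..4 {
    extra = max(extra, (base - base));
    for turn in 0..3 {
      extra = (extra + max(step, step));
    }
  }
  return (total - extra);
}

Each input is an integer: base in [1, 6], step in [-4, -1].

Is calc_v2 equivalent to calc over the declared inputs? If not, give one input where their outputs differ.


The edit looks behavioral (`0` became `-1`), but over these ranges it never changes the outcome; all 24 inputs agree.
verdict: equivalent


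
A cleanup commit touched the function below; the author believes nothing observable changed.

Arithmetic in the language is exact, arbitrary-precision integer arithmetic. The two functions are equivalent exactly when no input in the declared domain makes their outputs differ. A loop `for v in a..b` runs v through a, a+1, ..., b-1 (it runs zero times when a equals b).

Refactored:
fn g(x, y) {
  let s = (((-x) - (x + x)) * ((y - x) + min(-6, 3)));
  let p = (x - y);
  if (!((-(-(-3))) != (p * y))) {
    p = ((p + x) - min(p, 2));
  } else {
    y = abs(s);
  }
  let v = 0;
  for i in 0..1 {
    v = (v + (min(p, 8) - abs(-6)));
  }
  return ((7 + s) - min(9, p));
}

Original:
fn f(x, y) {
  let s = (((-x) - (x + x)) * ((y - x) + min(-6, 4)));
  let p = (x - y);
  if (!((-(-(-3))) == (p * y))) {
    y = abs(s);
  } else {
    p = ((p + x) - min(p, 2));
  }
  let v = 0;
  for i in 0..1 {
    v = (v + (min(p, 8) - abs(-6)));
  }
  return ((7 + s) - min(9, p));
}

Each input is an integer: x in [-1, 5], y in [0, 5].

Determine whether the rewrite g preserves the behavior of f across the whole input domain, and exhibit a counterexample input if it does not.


Although `4` became `3`, no input in the stated domain can expose it.
Spot check at x=2, y=1 — f: s=42, then p=1, then (!((-(-(-3))) == (p * y))) is true, then y=42, then v=0, then (i=0), then v=-5, then returns 48. g: s=42, then p=1, then (!((-(-(-3))) != (p * y))) is false, then y=42, then v=0, then (i=0), then v=-5, then returns 48. Both give 48.
Every one of the 42 inputs gives matching results.
verdict: equivalent


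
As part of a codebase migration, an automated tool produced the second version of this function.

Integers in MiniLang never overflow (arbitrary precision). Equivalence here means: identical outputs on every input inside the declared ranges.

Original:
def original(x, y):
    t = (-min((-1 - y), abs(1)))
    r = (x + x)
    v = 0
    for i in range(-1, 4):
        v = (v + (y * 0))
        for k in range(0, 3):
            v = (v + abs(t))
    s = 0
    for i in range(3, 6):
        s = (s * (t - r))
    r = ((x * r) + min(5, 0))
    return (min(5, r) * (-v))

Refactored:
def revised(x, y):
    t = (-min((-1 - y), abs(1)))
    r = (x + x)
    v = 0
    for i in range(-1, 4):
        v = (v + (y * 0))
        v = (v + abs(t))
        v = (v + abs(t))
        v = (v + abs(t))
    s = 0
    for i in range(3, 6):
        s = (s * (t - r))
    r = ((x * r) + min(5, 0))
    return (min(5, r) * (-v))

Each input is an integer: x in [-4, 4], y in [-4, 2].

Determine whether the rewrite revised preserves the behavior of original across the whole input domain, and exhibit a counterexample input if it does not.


The two are interchangeable: statement counts differ; and loop structure differs; and arithmetic usage differs; and min/max/abs usage differs; and local variable names differ, and every declared input agrees.
Tracing x=0, y=-4: original: t becomes -1; next r becomes 0; next v becomes 0; next at i=-1:; next v becomes 0; next at k=0:; next v becomes 1; next at k=1:; next v becomes 2; next at k=2:; next v becomes 3; next at i=0:; next v becomes 3; next at k=0:; next v becomes 4; next at k=1:; next v becomes 5; next at k=2:; next v becomes 6; next at i=1:; next v becomes 6; next at k=0:; next v becomes 7; next at k=1:; next v becomes 8; next at k=2:; next v becomes 9; next at i=2:; next v becomes 9; next at k=0:; next v becomes 10; next at k=1:; next v becomes 11; next at k=2:; next v becomes 12; next at i=3:; next v becomes 12; next at k=0:; next v becomes 13; next at k=1:; next v becomes 14; next at k=2:; next v becomes 15; next s becomes 0; next at i=3:; next s becomes 0; next at i=4:; next s becomes 0; next at i=5:; next s becomes 0; next r becomes 0; next final value 0 | revised: t becomes -1; next r becomes 0; next v becomes 0; next at i=-1:; next v becomes 0; next v becomes 1; next v becomes 2; next v becomes 3; next at i=0:; next v becomes 3; next v becomes 4; next v becomes 5; next v becomes 6; next at i=1:; next v becomes 6; next v becomes 7; next v becomes 8; next v becomes 9; next at i=2:; next v becomes 9; next v becomes 10; next v becomes 11; next v becomes 12; next at i=3:; next v becomes 12; next v becomes 13; next v becomes 14; next v becomes 15; next s becomes 0; next at i=3:; next s becomes 0; next at i=4:; next s becomes 0; next at i=5:; next s becomes 0; next r becomes 0; next final value 0 — matching result 0.
Sweeping the whole domain (63 inputs) finds no disagreement.
verdict: equivalent
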